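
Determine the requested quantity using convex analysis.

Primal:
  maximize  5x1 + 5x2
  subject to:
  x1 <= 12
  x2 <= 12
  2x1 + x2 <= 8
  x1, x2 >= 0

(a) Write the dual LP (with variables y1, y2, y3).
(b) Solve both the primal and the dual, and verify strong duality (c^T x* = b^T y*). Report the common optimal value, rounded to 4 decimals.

The standard primal-dual pair for 'max c^T x s.t. A x <= b, x >= 0' is:
  Dual:  min b^T y  s.t.  A^T y >= c,  y >= 0.

So the dual LP is:
  minimize  12y1 + 12y2 + 8y3
  subject to:
    y1 + 2y3 >= 5
    y2 + y3 >= 5
    y1, y2, y3 >= 0

Solving the primal: x* = (0, 8).
  primal value c^T x* = 40.
Solving the dual: y* = (0, 0, 5).
  dual value b^T y* = 40.
Strong duality: c^T x* = b^T y*. Confirmed.

40


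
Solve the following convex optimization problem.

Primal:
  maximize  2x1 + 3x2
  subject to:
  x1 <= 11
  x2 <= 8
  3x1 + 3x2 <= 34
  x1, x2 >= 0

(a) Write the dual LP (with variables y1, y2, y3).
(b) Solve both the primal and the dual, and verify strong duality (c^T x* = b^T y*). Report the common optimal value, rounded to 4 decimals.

The standard primal-dual pair for 'max c^T x s.t. A x <= b, x >= 0' is:
  Dual:  min b^T y  s.t.  A^T y >= c,  y >= 0.

So the dual LP is:
  minimize  11y1 + 8y2 + 34y3
  subject to:
    y1 + 3y3 >= 2
    y2 + 3y3 >= 3
    y1, y2, y3 >= 0

Solving the primal: x* = (3.3333, 8).
  primal value c^T x* = 30.6667.
Solving the dual: y* = (0, 1, 0.6667).
  dual value b^T y* = 30.6667.
Strong duality: c^T x* = b^T y*. Confirmed.

30.6667


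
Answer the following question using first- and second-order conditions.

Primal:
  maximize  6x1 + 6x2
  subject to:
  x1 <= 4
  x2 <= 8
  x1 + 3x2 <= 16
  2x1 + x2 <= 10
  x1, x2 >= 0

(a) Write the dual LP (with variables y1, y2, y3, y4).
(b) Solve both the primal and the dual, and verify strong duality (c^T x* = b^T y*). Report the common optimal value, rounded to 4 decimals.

The standard primal-dual pair for 'max c^T x s.t. A x <= b, x >= 0' is:
  Dual:  min b^T y  s.t.  A^T y >= c,  y >= 0.

So the dual LP is:
  minimize  4y1 + 8y2 + 16y3 + 10y4
  subject to:
    y1 + y3 + 2y4 >= 6
    y2 + 3y3 + y4 >= 6
    y1, y2, y3, y4 >= 0

Solving the primal: x* = (2.8, 4.4).
  primal value c^T x* = 43.2.
Solving the dual: y* = (0, 0, 1.2, 2.4).
  dual value b^T y* = 43.2.
Strong duality: c^T x* = b^T y*. Confirmed.

43.2


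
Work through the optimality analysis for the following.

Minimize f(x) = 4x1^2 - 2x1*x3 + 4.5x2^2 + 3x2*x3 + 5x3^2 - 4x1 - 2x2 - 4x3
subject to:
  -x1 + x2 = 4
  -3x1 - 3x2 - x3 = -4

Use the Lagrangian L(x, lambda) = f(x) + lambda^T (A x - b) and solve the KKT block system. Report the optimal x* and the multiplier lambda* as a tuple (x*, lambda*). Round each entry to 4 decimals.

Form the Lagrangian:
  L(x, lambda) = (1/2) x^T Q x + c^T x + lambda^T (A x - b)
Stationarity (grad_x L = 0): Q x + c + A^T lambda = 0.
Primal feasibility: A x = b.

This gives the KKT block system:
  [ Q   A^T ] [ x     ]   [-c ]
  [ A    0  ] [ lambda ] = [ b ]

Solving the linear system:
  x*      = (-1.2438, 2.7562, -0.537)
  lambda* = (-17.0356, 1.3863)
  f(x*)   = 37.6493

x* = (-1.2438, 2.7562, -0.537), lambda* = (-17.0356, 1.3863)


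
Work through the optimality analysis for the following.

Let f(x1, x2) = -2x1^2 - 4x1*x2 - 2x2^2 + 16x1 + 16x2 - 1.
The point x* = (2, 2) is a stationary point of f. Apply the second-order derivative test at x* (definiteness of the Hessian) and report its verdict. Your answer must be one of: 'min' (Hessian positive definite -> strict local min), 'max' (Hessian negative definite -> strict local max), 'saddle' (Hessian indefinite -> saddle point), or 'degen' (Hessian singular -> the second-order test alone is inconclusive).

Compute the Hessian H = grad^2 f:
  H = [[-4, -4], [-4, -4]]
Verify stationarity: grad f(x*) = H x* + g = (0, 0).
Eigenvalues of H: -8, 0.
H has a zero eigenvalue (singular; negative semidefinite but not definite), so H is neither positive definite, negative definite, nor indefinite. The second-order test alone is inconclusive -> degen.
(Indeed, f is constant along the null direction of H through x*, so x* is not a strict local extremum.)

degen


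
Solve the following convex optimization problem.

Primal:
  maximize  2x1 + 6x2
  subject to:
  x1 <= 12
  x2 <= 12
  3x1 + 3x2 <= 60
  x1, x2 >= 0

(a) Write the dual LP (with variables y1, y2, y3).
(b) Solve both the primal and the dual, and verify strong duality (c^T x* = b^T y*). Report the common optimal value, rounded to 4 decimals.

The standard primal-dual pair for 'max c^T x s.t. A x <= b, x >= 0' is:
  Dual:  min b^T y  s.t.  A^T y >= c,  y >= 0.

So the dual LP is:
  minimize  12y1 + 12y2 + 60y3
  subject to:
    y1 + 3y3 >= 2
    y2 + 3y3 >= 6
    y1, y2, y3 >= 0

Solving the primal: x* = (8, 12).
  primal value c^T x* = 88.
Solving the dual: y* = (0, 4, 0.6667).
  dual value b^T y* = 88.
Strong duality: c^T x* = b^T y*. Confirmed.

88


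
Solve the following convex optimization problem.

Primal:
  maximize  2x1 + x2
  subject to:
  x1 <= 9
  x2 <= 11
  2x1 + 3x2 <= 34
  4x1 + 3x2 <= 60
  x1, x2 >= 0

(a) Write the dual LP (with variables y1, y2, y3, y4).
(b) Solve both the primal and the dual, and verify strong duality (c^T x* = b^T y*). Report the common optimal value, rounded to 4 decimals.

The standard primal-dual pair for 'max c^T x s.t. A x <= b, x >= 0' is:
  Dual:  min b^T y  s.t.  A^T y >= c,  y >= 0.

So the dual LP is:
  minimize  9y1 + 11y2 + 34y3 + 60y4
  subject to:
    y1 + 2y3 + 4y4 >= 2
    y2 + 3y3 + 3y4 >= 1
    y1, y2, y3, y4 >= 0

Solving the primal: x* = (9, 5.3333).
  primal value c^T x* = 23.3333.
Solving the dual: y* = (1.3333, 0, 0.3333, 0).
  dual value b^T y* = 23.3333.
Strong duality: c^T x* = b^T y*. Confirmed.

23.3333


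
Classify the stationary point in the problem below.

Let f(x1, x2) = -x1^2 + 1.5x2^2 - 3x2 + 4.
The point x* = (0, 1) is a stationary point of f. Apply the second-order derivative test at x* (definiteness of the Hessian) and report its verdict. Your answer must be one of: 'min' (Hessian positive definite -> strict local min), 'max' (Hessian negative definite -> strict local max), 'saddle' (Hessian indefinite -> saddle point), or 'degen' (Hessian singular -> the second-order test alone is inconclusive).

Compute the Hessian H = grad^2 f:
  H = [[-2, 0], [0, 3]]
Verify stationarity: grad f(x*) = H x* + g = (0, 0).
Eigenvalues of H: -2, 3.
Eigenvalues have mixed signs, so H is indefinite -> x* is a saddle point.

saddle


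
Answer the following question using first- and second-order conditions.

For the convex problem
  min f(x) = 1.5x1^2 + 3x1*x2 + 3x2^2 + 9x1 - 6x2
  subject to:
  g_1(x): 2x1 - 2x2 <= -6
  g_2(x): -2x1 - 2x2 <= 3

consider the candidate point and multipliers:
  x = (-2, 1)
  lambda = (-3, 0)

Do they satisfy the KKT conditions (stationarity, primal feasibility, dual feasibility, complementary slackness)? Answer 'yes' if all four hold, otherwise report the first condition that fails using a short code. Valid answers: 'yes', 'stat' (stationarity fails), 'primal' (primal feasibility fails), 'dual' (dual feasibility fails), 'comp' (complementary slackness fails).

Gradient of f: grad f(x) = Q x + c = (6, -6)
Constraint values g_i(x) = a_i^T x - b_i:
  g_1((-2, 1)) = 0
  g_2((-2, 1)) = -1
Stationarity residual: grad f(x) + sum_i lambda_i a_i = (0, 0)
  -> stationarity OK
Primal feasibility (all g_i <= 0): OK
Dual feasibility (all lambda_i >= 0): FAILS
Complementary slackness (lambda_i * g_i(x) = 0 for all i): OK

Verdict: the first failing condition is dual_feasibility -> dual.

dual


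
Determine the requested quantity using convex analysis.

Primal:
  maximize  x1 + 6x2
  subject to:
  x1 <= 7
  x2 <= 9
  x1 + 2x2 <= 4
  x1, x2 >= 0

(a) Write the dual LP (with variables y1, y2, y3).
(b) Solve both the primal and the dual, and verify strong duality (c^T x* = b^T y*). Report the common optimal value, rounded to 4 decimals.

The standard primal-dual pair for 'max c^T x s.t. A x <= b, x >= 0' is:
  Dual:  min b^T y  s.t.  A^T y >= c,  y >= 0.

So the dual LP is:
  minimize  7y1 + 9y2 + 4y3
  subject to:
    y1 + y3 >= 1
    y2 + 2y3 >= 6
    y1, y2, y3 >= 0

Solving the primal: x* = (0, 2).
  primal value c^T x* = 12.
Solving the dual: y* = (0, 0, 3).
  dual value b^T y* = 12.
Strong duality: c^T x* = b^T y*. Confirmed.

12


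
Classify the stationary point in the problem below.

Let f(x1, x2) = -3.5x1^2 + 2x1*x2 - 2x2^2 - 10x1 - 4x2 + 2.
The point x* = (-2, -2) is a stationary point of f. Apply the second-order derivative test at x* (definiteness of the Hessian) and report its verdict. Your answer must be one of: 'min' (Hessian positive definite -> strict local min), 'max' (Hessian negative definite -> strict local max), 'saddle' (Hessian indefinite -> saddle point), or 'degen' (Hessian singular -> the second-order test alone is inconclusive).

Compute the Hessian H = grad^2 f:
  H = [[-7, 2], [2, -4]]
Verify stationarity: grad f(x*) = H x* + g = (0, 0).
Eigenvalues of H: -8, -3.
Both eigenvalues < 0, so H is negative definite -> x* is a strict local max.

max


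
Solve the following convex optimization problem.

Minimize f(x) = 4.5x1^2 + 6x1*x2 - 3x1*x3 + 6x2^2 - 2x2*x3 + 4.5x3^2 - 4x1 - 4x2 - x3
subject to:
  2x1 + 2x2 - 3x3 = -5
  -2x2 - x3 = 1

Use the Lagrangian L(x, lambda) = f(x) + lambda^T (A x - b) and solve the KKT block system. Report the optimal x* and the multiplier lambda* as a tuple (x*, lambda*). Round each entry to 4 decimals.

Form the Lagrangian:
  L(x, lambda) = (1/2) x^T Q x + c^T x + lambda^T (A x - b)
Stationarity (grad_x L = 0): Q x + c + A^T lambda = 0.
Primal feasibility: A x = b.

This gives the KKT block system:
  [ Q   A^T ] [ x     ]   [-c ]
  [ A    0  ] [ lambda ] = [ b ]

Solving the linear system:
  x*      = (0.5385, -1.1346, 1.2692)
  lambda* = (4.8846, -3.5769)
  f(x*)   = 14.5577

x* = (0.5385, -1.1346, 1.2692), lambda* = (4.8846, -3.5769)


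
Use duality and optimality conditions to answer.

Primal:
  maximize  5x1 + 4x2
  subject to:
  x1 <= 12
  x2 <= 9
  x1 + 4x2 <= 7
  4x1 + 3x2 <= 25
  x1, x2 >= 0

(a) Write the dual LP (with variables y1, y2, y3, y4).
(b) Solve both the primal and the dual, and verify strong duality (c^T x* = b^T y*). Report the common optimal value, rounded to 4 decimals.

The standard primal-dual pair for 'max c^T x s.t. A x <= b, x >= 0' is:
  Dual:  min b^T y  s.t.  A^T y >= c,  y >= 0.

So the dual LP is:
  minimize  12y1 + 9y2 + 7y3 + 25y4
  subject to:
    y1 + y3 + 4y4 >= 5
    y2 + 4y3 + 3y4 >= 4
    y1, y2, y3, y4 >= 0

Solving the primal: x* = (6.0769, 0.2308).
  primal value c^T x* = 31.3077.
Solving the dual: y* = (0, 0, 0.0769, 1.2308).
  dual value b^T y* = 31.3077.
Strong duality: c^T x* = b^T y*. Confirmed.

31.3077


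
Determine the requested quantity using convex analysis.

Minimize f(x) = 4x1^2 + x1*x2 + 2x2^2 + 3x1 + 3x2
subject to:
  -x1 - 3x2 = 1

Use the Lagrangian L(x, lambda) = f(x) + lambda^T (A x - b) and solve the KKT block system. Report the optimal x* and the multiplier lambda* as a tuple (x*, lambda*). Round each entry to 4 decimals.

Form the Lagrangian:
  L(x, lambda) = (1/2) x^T Q x + c^T x + lambda^T (A x - b)
Stationarity (grad_x L = 0): Q x + c + A^T lambda = 0.
Primal feasibility: A x = b.

This gives the KKT block system:
  [ Q   A^T ] [ x     ]   [-c ]
  [ A    0  ] [ lambda ] = [ b ]

Solving the linear system:
  x*      = (-0.2714, -0.2429)
  lambda* = (0.5857)
  f(x*)   = -1.0643

x* = (-0.2714, -0.2429), lambda* = (0.5857)


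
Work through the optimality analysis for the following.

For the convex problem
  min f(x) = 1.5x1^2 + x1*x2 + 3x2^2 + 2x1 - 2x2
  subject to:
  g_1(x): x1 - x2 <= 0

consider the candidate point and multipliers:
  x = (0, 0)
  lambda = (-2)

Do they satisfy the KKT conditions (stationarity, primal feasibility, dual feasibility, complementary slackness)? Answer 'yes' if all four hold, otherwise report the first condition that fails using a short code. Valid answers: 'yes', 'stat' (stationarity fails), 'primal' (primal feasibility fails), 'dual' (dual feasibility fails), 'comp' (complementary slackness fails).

Gradient of f: grad f(x) = Q x + c = (2, -2)
Constraint values g_i(x) = a_i^T x - b_i:
  g_1((0, 0)) = 0
Stationarity residual: grad f(x) + sum_i lambda_i a_i = (0, 0)
  -> stationarity OK
Primal feasibility (all g_i <= 0): OK
Dual feasibility (all lambda_i >= 0): FAILS
Complementary slackness (lambda_i * g_i(x) = 0 for all i): OK

Verdict: the first failing condition is dual_feasibility -> dual.

dual


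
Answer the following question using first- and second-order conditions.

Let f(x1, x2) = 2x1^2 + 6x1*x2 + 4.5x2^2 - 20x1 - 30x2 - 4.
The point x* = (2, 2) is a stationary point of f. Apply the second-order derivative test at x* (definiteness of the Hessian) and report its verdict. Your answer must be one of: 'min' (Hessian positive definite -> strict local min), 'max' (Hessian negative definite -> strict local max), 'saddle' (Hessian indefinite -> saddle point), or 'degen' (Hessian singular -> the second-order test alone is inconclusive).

Compute the Hessian H = grad^2 f:
  H = [[4, 6], [6, 9]]
Verify stationarity: grad f(x*) = H x* + g = (0, 0).
Eigenvalues of H: 0, 13.
H has a zero eigenvalue (singular; positive semidefinite but not definite), so H is neither positive definite, negative definite, nor indefinite. The second-order test alone is inconclusive -> degen.
(Indeed, f is constant along the null direction of H through x*, so x* is not a strict local extremum.)

degen


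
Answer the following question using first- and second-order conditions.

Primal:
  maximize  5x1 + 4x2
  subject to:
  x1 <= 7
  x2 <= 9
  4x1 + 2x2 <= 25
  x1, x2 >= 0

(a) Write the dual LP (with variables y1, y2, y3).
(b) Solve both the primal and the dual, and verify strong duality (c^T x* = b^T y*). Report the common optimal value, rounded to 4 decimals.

The standard primal-dual pair for 'max c^T x s.t. A x <= b, x >= 0' is:
  Dual:  min b^T y  s.t.  A^T y >= c,  y >= 0.

So the dual LP is:
  minimize  7y1 + 9y2 + 25y3
  subject to:
    y1 + 4y3 >= 5
    y2 + 2y3 >= 4
    y1, y2, y3 >= 0

Solving the primal: x* = (1.75, 9).
  primal value c^T x* = 44.75.
Solving the dual: y* = (0, 1.5, 1.25).
  dual value b^T y* = 44.75.
Strong duality: c^T x* = b^T y*. Confirmed.

44.75


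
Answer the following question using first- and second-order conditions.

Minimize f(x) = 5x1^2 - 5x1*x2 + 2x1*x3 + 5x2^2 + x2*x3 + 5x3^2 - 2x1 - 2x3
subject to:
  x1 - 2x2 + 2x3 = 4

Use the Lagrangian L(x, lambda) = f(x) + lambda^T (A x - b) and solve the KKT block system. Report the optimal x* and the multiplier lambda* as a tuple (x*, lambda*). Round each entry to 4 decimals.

Form the Lagrangian:
  L(x, lambda) = (1/2) x^T Q x + c^T x + lambda^T (A x - b)
Stationarity (grad_x L = 0): Q x + c + A^T lambda = 0.
Primal feasibility: A x = b.

This gives the KKT block system:
  [ Q   A^T ] [ x     ]   [-c ]
  [ A    0  ] [ lambda ] = [ b ]

Solving the linear system:
  x*      = (-0.1008, -0.948, 1.1024)
  lambda* = (-3.937)
  f(x*)   = 6.8724

x* = (-0.1008, -0.948, 1.1024), lambda* = (-3.937)


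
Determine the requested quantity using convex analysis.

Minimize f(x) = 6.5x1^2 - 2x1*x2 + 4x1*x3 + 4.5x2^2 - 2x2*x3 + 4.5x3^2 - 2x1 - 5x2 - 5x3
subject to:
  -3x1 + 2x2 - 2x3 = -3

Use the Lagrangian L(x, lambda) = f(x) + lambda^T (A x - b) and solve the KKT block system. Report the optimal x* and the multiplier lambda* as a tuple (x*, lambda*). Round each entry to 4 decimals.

Form the Lagrangian:
  L(x, lambda) = (1/2) x^T Q x + c^T x + lambda^T (A x - b)
Stationarity (grad_x L = 0): Q x + c + A^T lambda = 0.
Primal feasibility: A x = b.

This gives the KKT block system:
  [ Q   A^T ] [ x     ]   [-c ]
  [ A    0  ] [ lambda ] = [ b ]

Solving the linear system:
  x*      = (0.525, 0.283, 0.9956)
  lambda* = (2.7469)
  f(x*)   = 0.399

x* = (0.525, 0.283, 0.9956), lambda* = (2.7469)


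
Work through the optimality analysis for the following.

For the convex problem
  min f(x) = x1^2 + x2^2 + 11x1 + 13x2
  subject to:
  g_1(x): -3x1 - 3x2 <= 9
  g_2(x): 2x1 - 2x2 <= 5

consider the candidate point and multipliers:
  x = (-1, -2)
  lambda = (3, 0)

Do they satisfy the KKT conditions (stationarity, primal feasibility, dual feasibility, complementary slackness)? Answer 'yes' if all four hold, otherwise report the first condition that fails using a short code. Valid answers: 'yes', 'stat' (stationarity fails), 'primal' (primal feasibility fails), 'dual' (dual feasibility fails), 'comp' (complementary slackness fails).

Gradient of f: grad f(x) = Q x + c = (9, 9)
Constraint values g_i(x) = a_i^T x - b_i:
  g_1((-1, -2)) = 0
  g_2((-1, -2)) = -3
Stationarity residual: grad f(x) + sum_i lambda_i a_i = (0, 0)
  -> stationarity OK
Primal feasibility (all g_i <= 0): OK
Dual feasibility (all lambda_i >= 0): OK
Complementary slackness (lambda_i * g_i(x) = 0 for all i): OK

Verdict: yes, KKT holds.

yes


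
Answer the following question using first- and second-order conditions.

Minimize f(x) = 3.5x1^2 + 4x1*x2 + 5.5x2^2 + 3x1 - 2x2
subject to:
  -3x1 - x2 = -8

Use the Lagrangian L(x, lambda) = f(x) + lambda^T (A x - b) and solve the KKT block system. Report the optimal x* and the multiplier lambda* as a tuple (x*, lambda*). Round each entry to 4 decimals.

Form the Lagrangian:
  L(x, lambda) = (1/2) x^T Q x + c^T x + lambda^T (A x - b)
Stationarity (grad_x L = 0): Q x + c + A^T lambda = 0.
Primal feasibility: A x = b.

This gives the KKT block system:
  [ Q   A^T ] [ x     ]   [-c ]
  [ A    0  ] [ lambda ] = [ b ]

Solving the linear system:
  x*      = (2.7195, -0.1585)
  lambda* = (7.1341)
  f(x*)   = 32.7744

x* = (2.7195, -0.1585), lambda* = (7.1341)


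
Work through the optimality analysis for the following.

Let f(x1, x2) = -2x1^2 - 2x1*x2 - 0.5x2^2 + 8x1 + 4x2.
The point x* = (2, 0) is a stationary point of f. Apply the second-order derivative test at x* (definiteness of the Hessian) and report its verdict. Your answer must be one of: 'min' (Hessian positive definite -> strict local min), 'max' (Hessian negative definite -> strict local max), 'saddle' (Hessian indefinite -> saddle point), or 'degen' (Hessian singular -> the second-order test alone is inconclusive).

Compute the Hessian H = grad^2 f:
  H = [[-4, -2], [-2, -1]]
Verify stationarity: grad f(x*) = H x* + g = (0, 0).
Eigenvalues of H: -5, 0.
H has a zero eigenvalue (singular; negative semidefinite but not definite), so H is neither positive definite, negative definite, nor indefinite. The second-order test alone is inconclusive -> degen.
(Indeed, f is constant along the null direction of H through x*, so x* is not a strict local extremum.)

degen


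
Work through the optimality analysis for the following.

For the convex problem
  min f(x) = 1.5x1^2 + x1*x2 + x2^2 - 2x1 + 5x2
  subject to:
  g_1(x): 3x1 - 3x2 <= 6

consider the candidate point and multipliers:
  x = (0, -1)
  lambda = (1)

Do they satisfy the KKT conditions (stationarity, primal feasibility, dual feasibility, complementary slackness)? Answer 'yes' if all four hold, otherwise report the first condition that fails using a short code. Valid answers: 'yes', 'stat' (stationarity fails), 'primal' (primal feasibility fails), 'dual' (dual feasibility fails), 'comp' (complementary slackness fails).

Gradient of f: grad f(x) = Q x + c = (-3, 3)
Constraint values g_i(x) = a_i^T x - b_i:
  g_1((0, -1)) = -3
Stationarity residual: grad f(x) + sum_i lambda_i a_i = (0, 0)
  -> stationarity OK
Primal feasibility (all g_i <= 0): OK
Dual feasibility (all lambda_i >= 0): OK
Complementary slackness (lambda_i * g_i(x) = 0 for all i): FAILS

Verdict: the first failing condition is complementary_slackness -> comp.

comp


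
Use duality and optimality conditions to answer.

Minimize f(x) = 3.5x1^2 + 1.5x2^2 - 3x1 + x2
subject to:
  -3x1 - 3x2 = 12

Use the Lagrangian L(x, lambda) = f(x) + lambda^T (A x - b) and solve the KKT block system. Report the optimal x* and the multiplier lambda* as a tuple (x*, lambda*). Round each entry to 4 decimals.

Form the Lagrangian:
  L(x, lambda) = (1/2) x^T Q x + c^T x + lambda^T (A x - b)
Stationarity (grad_x L = 0): Q x + c + A^T lambda = 0.
Primal feasibility: A x = b.

This gives the KKT block system:
  [ Q   A^T ] [ x     ]   [-c ]
  [ A    0  ] [ lambda ] = [ b ]

Solving the linear system:
  x*      = (-0.8, -3.2)
  lambda* = (-2.8667)
  f(x*)   = 16.8

x* = (-0.8, -3.2), lambda* = (-2.8667)


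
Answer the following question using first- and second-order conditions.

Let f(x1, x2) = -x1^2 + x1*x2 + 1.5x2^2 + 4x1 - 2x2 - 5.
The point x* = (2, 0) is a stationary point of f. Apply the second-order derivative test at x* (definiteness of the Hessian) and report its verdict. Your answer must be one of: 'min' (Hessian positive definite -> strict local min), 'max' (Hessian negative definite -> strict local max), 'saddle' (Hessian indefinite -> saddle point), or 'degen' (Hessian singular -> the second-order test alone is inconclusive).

Compute the Hessian H = grad^2 f:
  H = [[-2, 1], [1, 3]]
Verify stationarity: grad f(x*) = H x* + g = (0, 0).
Eigenvalues of H: -2.1926, 3.1926.
Eigenvalues have mixed signs, so H is indefinite -> x* is a saddle point.

saddle


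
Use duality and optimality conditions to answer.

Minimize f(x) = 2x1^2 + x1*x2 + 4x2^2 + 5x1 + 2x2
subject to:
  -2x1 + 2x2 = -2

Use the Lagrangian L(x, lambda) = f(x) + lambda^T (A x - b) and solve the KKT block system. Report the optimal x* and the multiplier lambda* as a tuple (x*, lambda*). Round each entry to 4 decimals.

Form the Lagrangian:
  L(x, lambda) = (1/2) x^T Q x + c^T x + lambda^T (A x - b)
Stationarity (grad_x L = 0): Q x + c + A^T lambda = 0.
Primal feasibility: A x = b.

This gives the KKT block system:
  [ Q   A^T ] [ x     ]   [-c ]
  [ A    0  ] [ lambda ] = [ b ]

Solving the linear system:
  x*      = (0.1429, -0.8571)
  lambda* = (2.3571)
  f(x*)   = 1.8571

x* = (0.1429, -0.8571), lambda* = (2.3571)


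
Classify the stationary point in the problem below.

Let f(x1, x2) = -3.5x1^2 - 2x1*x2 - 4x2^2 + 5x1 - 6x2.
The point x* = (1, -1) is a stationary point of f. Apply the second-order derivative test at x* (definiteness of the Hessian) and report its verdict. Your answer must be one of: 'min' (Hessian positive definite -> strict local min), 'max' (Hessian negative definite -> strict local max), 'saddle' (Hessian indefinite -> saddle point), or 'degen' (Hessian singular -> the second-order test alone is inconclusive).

Compute the Hessian H = grad^2 f:
  H = [[-7, -2], [-2, -8]]
Verify stationarity: grad f(x*) = H x* + g = (0, 0).
Eigenvalues of H: -9.5616, -5.4384.
Both eigenvalues < 0, so H is negative definite -> x* is a strict local max.

max


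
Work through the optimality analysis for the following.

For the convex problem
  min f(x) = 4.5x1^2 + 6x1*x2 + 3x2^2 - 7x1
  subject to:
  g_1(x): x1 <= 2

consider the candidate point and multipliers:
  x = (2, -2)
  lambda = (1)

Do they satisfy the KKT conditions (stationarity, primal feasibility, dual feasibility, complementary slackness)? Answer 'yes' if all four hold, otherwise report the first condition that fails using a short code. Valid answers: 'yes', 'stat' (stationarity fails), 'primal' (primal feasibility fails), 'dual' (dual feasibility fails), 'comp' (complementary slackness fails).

Gradient of f: grad f(x) = Q x + c = (-1, 0)
Constraint values g_i(x) = a_i^T x - b_i:
  g_1((2, -2)) = 0
Stationarity residual: grad f(x) + sum_i lambda_i a_i = (0, 0)
  -> stationarity OK
Primal feasibility (all g_i <= 0): OK
Dual feasibility (all lambda_i >= 0): OK
Complementary slackness (lambda_i * g_i(x) = 0 for all i): OK

Verdict: yes, KKT holds.

yes


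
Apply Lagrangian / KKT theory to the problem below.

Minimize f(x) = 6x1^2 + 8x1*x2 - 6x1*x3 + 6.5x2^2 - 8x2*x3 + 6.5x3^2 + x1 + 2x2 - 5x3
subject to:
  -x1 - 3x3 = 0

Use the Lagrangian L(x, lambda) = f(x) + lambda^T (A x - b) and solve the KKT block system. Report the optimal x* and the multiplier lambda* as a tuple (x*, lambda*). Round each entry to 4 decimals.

Form the Lagrangian:
  L(x, lambda) = (1/2) x^T Q x + c^T x + lambda^T (A x - b)
Stationarity (grad_x L = 0): Q x + c + A^T lambda = 0.
Primal feasibility: A x = b.

This gives the KKT block system:
  [ Q   A^T ] [ x     ]   [-c ]
  [ A    0  ] [ lambda ] = [ b ]

Solving the linear system:
  x*      = (-0.118, -0.057, 0.0393)
  lambda* = (-1.1082)
  f(x*)   = -0.2144

x* = (-0.118, -0.057, 0.0393), lambda* = (-1.1082)


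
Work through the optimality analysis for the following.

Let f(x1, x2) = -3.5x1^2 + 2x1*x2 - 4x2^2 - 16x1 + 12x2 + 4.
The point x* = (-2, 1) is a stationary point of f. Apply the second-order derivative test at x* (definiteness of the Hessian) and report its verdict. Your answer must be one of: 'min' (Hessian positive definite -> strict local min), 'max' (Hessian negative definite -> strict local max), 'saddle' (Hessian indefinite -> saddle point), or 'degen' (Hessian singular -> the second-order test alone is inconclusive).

Compute the Hessian H = grad^2 f:
  H = [[-7, 2], [2, -8]]
Verify stationarity: grad f(x*) = H x* + g = (0, 0).
Eigenvalues of H: -9.5616, -5.4384.
Both eigenvalues < 0, so H is negative definite -> x* is a strict local max.

max


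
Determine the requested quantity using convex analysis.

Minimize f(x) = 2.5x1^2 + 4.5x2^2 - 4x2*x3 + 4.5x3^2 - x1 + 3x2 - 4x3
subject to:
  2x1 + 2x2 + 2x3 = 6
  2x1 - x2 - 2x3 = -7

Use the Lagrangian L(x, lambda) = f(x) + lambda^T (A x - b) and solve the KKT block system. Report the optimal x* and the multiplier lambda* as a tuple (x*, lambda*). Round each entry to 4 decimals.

Form the Lagrangian:
  L(x, lambda) = (1/2) x^T Q x + c^T x + lambda^T (A x - b)
Stationarity (grad_x L = 0): Q x + c + A^T lambda = 0.
Primal feasibility: A x = b.

This gives the KKT block system:
  [ Q   A^T ] [ x     ]   [-c ]
  [ A    0  ] [ lambda ] = [ b ]

Solving the linear system:
  x*      = (-0.5982, 1.3926, 2.2055)
  lambda* = (-1.5721, 3.5675)
  f(x*)   = 15.1794

x* = (-0.5982, 1.3926, 2.2055), lambda* = (-1.5721, 3.5675)


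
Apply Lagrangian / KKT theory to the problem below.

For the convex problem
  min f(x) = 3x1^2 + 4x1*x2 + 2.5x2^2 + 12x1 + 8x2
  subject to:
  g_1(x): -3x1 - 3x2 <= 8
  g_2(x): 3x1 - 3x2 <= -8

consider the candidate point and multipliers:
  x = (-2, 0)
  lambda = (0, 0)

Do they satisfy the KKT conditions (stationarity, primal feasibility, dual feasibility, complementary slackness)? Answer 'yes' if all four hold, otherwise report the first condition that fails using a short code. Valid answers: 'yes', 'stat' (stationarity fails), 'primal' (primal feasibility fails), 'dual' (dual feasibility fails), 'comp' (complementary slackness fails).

Gradient of f: grad f(x) = Q x + c = (0, 0)
Constraint values g_i(x) = a_i^T x - b_i:
  g_1((-2, 0)) = -2
  g_2((-2, 0)) = 2
Stationarity residual: grad f(x) + sum_i lambda_i a_i = (0, 0)
  -> stationarity OK
Primal feasibility (all g_i <= 0): FAILS
Dual feasibility (all lambda_i >= 0): OK
Complementary slackness (lambda_i * g_i(x) = 0 for all i): OK

Verdict: the first failing condition is primal_feasibility -> primal.

primal


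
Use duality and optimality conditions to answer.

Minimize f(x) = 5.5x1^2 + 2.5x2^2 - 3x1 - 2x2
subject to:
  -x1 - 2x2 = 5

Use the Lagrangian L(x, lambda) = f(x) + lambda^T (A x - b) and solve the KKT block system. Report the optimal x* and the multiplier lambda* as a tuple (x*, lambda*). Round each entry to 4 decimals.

Form the Lagrangian:
  L(x, lambda) = (1/2) x^T Q x + c^T x + lambda^T (A x - b)
Stationarity (grad_x L = 0): Q x + c + A^T lambda = 0.
Primal feasibility: A x = b.

This gives the KKT block system:
  [ Q   A^T ] [ x     ]   [-c ]
  [ A    0  ] [ lambda ] = [ b ]

Solving the linear system:
  x*      = (-0.3469, -2.3265)
  lambda* = (-6.8163)
  f(x*)   = 19.8878

x* = (-0.3469, -2.3265), lambda* = (-6.8163)


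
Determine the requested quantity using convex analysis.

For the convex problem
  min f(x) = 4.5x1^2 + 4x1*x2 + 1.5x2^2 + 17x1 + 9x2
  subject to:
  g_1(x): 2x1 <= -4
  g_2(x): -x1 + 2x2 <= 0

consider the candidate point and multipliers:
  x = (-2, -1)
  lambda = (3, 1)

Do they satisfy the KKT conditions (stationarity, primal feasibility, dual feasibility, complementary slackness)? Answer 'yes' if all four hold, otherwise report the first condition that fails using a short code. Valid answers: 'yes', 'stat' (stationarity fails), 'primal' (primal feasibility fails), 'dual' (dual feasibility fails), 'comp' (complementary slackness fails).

Gradient of f: grad f(x) = Q x + c = (-5, -2)
Constraint values g_i(x) = a_i^T x - b_i:
  g_1((-2, -1)) = 0
  g_2((-2, -1)) = 0
Stationarity residual: grad f(x) + sum_i lambda_i a_i = (0, 0)
  -> stationarity OK
Primal feasibility (all g_i <= 0): OK
Dual feasibility (all lambda_i >= 0): OK
Complementary slackness (lambda_i * g_i(x) = 0 for all i): OK

Verdict: yes, KKT holds.

yes


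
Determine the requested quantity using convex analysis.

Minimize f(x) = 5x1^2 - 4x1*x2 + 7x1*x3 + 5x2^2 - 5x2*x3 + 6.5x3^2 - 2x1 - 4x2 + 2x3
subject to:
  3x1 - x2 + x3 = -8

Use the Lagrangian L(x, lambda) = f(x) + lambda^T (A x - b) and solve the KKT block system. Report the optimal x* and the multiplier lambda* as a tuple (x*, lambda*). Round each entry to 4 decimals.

Form the Lagrangian:
  L(x, lambda) = (1/2) x^T Q x + c^T x + lambda^T (A x - b)
Stationarity (grad_x L = 0): Q x + c + A^T lambda = 0.
Primal feasibility: A x = b.

This gives the KKT block system:
  [ Q   A^T ] [ x     ]   [-c ]
  [ A    0  ] [ lambda ] = [ b ]

Solving the linear system:
  x*      = (-2.7681, 0.6054, 0.9096)
  lambda* = (8.5783)
  f(x*)   = 36.7801

x* = (-2.7681, 0.6054, 0.9096), lambda* = (8.5783)


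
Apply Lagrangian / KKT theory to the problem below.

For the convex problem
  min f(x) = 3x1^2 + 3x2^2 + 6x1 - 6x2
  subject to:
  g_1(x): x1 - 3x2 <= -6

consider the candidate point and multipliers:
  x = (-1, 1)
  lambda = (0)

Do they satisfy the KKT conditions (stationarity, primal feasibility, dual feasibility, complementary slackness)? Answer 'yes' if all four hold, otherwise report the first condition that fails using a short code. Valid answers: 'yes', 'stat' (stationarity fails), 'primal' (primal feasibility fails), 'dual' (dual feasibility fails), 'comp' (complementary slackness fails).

Gradient of f: grad f(x) = Q x + c = (0, 0)
Constraint values g_i(x) = a_i^T x - b_i:
  g_1((-1, 1)) = 2
Stationarity residual: grad f(x) + sum_i lambda_i a_i = (0, 0)
  -> stationarity OK
Primal feasibility (all g_i <= 0): FAILS
Dual feasibility (all lambda_i >= 0): OK
Complementary slackness (lambda_i * g_i(x) = 0 for all i): OK

Verdict: the first failing condition is primal_feasibility -> primal.

primal


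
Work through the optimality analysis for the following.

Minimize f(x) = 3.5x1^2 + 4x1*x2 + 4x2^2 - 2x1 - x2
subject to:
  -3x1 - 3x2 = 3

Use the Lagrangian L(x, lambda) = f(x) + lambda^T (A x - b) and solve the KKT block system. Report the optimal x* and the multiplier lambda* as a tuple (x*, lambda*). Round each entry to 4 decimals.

Form the Lagrangian:
  L(x, lambda) = (1/2) x^T Q x + c^T x + lambda^T (A x - b)
Stationarity (grad_x L = 0): Q x + c + A^T lambda = 0.
Primal feasibility: A x = b.

This gives the KKT block system:
  [ Q   A^T ] [ x     ]   [-c ]
  [ A    0  ] [ lambda ] = [ b ]

Solving the linear system:
  x*      = (-0.4286, -0.5714)
  lambda* = (-2.4286)
  f(x*)   = 4.3571

x* = (-0.4286, -0.5714), lambda* = (-2.4286)


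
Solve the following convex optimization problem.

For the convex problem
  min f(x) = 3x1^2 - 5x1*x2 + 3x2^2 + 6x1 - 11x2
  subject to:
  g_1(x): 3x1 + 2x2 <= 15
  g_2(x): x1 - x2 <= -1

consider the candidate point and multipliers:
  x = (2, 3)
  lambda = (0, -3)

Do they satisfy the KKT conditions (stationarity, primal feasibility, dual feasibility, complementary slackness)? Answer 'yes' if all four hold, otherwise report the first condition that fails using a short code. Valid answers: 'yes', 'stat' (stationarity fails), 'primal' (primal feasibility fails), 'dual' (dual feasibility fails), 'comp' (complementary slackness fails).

Gradient of f: grad f(x) = Q x + c = (3, -3)
Constraint values g_i(x) = a_i^T x - b_i:
  g_1((2, 3)) = -3
  g_2((2, 3)) = 0
Stationarity residual: grad f(x) + sum_i lambda_i a_i = (0, 0)
  -> stationarity OK
Primal feasibility (all g_i <= 0): OK
Dual feasibility (all lambda_i >= 0): FAILS
Complementary slackness (lambda_i * g_i(x) = 0 for all i): OK

Verdict: the first failing condition is dual_feasibility -> dual.

dual


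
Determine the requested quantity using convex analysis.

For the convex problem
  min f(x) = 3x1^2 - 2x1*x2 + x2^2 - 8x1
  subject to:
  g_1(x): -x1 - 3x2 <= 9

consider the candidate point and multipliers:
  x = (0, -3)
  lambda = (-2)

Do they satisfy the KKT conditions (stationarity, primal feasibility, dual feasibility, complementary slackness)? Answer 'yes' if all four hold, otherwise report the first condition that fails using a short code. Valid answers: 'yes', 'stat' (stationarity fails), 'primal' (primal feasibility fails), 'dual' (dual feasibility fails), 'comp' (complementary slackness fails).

Gradient of f: grad f(x) = Q x + c = (-2, -6)
Constraint values g_i(x) = a_i^T x - b_i:
  g_1((0, -3)) = 0
Stationarity residual: grad f(x) + sum_i lambda_i a_i = (0, 0)
  -> stationarity OK
Primal feasibility (all g_i <= 0): OK
Dual feasibility (all lambda_i >= 0): FAILS
Complementary slackness (lambda_i * g_i(x) = 0 for all i): OK

Verdict: the first failing condition is dual_feasibility -> dual.

dual


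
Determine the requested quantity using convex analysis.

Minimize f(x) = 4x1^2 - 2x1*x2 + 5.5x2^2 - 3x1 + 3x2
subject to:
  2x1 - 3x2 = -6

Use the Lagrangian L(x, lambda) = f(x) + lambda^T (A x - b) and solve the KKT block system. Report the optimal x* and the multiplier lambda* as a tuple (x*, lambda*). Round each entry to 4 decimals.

Form the Lagrangian:
  L(x, lambda) = (1/2) x^T Q x + c^T x + lambda^T (A x - b)
Stationarity (grad_x L = 0): Q x + c + A^T lambda = 0.
Primal feasibility: A x = b.

This gives the KKT block system:
  [ Q   A^T ] [ x     ]   [-c ]
  [ A    0  ] [ lambda ] = [ b ]

Solving the linear system:
  x*      = (-0.9457, 1.3696)
  lambda* = (6.6522)
  f(x*)   = 23.4293

x* = (-0.9457, 1.3696), lambda* = (6.6522)


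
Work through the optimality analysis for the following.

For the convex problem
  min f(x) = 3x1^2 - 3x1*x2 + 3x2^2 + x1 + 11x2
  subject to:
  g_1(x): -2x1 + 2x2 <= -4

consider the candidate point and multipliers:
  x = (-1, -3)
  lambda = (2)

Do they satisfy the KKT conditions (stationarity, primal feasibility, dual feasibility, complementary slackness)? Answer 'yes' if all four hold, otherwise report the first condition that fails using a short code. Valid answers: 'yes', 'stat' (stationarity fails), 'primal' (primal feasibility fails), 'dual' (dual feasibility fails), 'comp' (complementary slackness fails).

Gradient of f: grad f(x) = Q x + c = (4, -4)
Constraint values g_i(x) = a_i^T x - b_i:
  g_1((-1, -3)) = 0
Stationarity residual: grad f(x) + sum_i lambda_i a_i = (0, 0)
  -> stationarity OK
Primal feasibility (all g_i <= 0): OK
Dual feasibility (all lambda_i >= 0): OK
Complementary slackness (lambda_i * g_i(x) = 0 for all i): OK

Verdict: yes, KKT holds.

yes


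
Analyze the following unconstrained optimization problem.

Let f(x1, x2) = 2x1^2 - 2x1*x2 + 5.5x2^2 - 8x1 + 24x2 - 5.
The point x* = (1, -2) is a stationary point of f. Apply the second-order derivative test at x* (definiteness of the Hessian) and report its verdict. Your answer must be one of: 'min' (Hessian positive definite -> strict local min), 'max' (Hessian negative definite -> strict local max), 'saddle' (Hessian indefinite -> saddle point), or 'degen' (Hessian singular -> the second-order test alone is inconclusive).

Compute the Hessian H = grad^2 f:
  H = [[4, -2], [-2, 11]]
Verify stationarity: grad f(x*) = H x* + g = (0, 0).
Eigenvalues of H: 3.4689, 11.5311.
Both eigenvalues > 0, so H is positive definite -> x* is a strict local min.

min


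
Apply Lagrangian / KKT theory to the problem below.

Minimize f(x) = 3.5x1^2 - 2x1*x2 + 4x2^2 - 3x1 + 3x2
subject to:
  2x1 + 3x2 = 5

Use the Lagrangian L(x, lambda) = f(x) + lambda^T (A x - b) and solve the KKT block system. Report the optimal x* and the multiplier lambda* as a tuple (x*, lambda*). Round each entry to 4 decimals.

Form the Lagrangian:
  L(x, lambda) = (1/2) x^T Q x + c^T x + lambda^T (A x - b)
Stationarity (grad_x L = 0): Q x + c + A^T lambda = 0.
Primal feasibility: A x = b.

This gives the KKT block system:
  [ Q   A^T ] [ x     ]   [-c ]
  [ A    0  ] [ lambda ] = [ b ]

Solving the linear system:
  x*      = (1.3025, 0.7983)
  lambda* = (-2.2605)
  f(x*)   = 4.895

x* = (1.3025, 0.7983), lambda* = (-2.2605)


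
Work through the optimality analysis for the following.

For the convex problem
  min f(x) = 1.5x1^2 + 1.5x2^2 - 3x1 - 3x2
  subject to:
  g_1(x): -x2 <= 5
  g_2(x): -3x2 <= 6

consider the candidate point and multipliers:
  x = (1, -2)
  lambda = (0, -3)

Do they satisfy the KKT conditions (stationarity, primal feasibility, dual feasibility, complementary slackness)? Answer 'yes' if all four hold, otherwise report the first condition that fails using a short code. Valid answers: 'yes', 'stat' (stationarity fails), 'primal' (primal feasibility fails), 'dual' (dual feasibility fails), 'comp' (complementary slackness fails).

Gradient of f: grad f(x) = Q x + c = (0, -9)
Constraint values g_i(x) = a_i^T x - b_i:
  g_1((1, -2)) = -3
  g_2((1, -2)) = 0
Stationarity residual: grad f(x) + sum_i lambda_i a_i = (0, 0)
  -> stationarity OK
Primal feasibility (all g_i <= 0): OK
Dual feasibility (all lambda_i >= 0): FAILS
Complementary slackness (lambda_i * g_i(x) = 0 for all i): OK

Verdict: the first failing condition is dual_feasibility -> dual.

dual


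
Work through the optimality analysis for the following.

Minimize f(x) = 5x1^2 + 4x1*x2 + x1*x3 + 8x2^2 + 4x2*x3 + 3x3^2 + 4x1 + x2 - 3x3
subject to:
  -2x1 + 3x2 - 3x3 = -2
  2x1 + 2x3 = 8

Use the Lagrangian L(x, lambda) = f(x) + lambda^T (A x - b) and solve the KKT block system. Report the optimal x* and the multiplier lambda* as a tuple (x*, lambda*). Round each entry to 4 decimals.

Form the Lagrangian:
  L(x, lambda) = (1/2) x^T Q x + c^T x + lambda^T (A x - b)
Stationarity (grad_x L = 0): Q x + c + A^T lambda = 0.
Primal feasibility: A x = b.

This gives the KKT block system:
  [ Q   A^T ] [ x     ]   [-c ]
  [ A    0  ] [ lambda ] = [ b ]

Solving the linear system:
  x*      = (2.3099, 2.5634, 1.6901)
  lambda* = (-19.338, -38.8592)
  f(x*)   = 139.4648

x* = (2.3099, 2.5634, 1.6901), lambda* = (-19.338, -38.8592)


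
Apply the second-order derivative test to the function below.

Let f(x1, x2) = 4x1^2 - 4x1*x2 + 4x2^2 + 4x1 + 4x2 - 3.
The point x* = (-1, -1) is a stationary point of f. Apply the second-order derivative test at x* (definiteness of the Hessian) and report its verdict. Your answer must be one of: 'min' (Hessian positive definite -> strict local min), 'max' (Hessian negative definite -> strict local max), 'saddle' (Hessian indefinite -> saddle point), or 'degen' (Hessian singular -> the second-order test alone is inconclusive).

Compute the Hessian H = grad^2 f:
  H = [[8, -4], [-4, 8]]
Verify stationarity: grad f(x*) = H x* + g = (0, 0).
Eigenvalues of H: 4, 12.
Both eigenvalues > 0, so H is positive definite -> x* is a strict local min.

min


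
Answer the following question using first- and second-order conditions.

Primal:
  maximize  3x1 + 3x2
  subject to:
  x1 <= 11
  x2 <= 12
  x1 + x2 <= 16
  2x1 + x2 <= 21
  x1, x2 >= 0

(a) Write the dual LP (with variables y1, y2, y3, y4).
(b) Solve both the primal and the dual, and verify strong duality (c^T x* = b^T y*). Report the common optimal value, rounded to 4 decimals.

The standard primal-dual pair for 'max c^T x s.t. A x <= b, x >= 0' is:
  Dual:  min b^T y  s.t.  A^T y >= c,  y >= 0.

So the dual LP is:
  minimize  11y1 + 12y2 + 16y3 + 21y4
  subject to:
    y1 + y3 + 2y4 >= 3
    y2 + y3 + y4 >= 3
    y1, y2, y3, y4 >= 0

Solving the primal: x* = (5, 11).
  primal value c^T x* = 48.
Solving the dual: y* = (0, 0, 3, 0).
  dual value b^T y* = 48.
Strong duality: c^T x* = b^T y*. Confirmed.

48
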